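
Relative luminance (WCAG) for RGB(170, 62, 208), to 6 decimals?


Linearize each channel (sRGB transfer function): c = v/255; c_lin = c/12.92 if c ≤ 0.04045, else ((c+0.055)/1.055)^2.4
  R: 170/255 ≈ 0.666667 > 0.04045 → ((0.666667+0.055)/1.055)^2.4 ≈ 0.401978
  G: 62/255 ≈ 0.243137 > 0.04045 → ((0.243137+0.055)/1.055)^2.4 ≈ 0.048172
  B: 208/255 ≈ 0.815686 > 0.04045 → ((0.815686+0.055)/1.055)^2.4 ≈ 0.630757
R_lin = 0.401978, G_lin = 0.048172, B_lin = 0.630757
L = 0.2126×R + 0.7152×G + 0.0722×B
L = 0.2126×0.401978 + 0.7152×0.048172 + 0.0722×0.630757
L ≈ 0.165454


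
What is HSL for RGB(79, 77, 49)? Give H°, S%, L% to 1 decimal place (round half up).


Normalize: R'=79/255≈0.3098, G'=77/255≈0.3020, B'=49/255≈0.1922
Max=79/255, Min=49/255, Δ=Max-Min=30/255
L = (Max+Min)/2 = (79+49)/510 = 128/510 = 0.25098… → L = 25.1%
L ≤ 0.5 → S = Δ/(Max+Min) = 30/(79+49) = 30/128 = 0.23437… → S = 23.4%
(the 1/255 factors cancel in S and H, so raw channel differences can be used)
Max is R' → H = 60 × (((G-B)/Δ) mod 6) = 60 × (((77-49)/30) mod 6)
  28/30 = 0.9333…
  H = 60 × 0.9333… = 56° → H = 56.0°
= HSL(56.0°, 23.4%, 25.1%)


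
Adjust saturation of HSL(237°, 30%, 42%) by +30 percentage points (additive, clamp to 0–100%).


Original S = 30%
Adjustment = +30 percentage points
New S = 30 + (30) = 60
Clamp to [0, 100] → 60
= HSL(237°, 60%, 42%)


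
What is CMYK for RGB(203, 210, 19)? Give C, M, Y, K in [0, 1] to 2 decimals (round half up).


R'=203/255≈0.7961, G'=210/255≈0.8235, B'=19/255≈0.0745
K = 1 - max(R',G',B') = 1 - 210/255 = 45/255 = 0.17647… → 0.18
(1-R'-K)/(1-K) simplifies to (max-R)/max with max = 210:
C = (210-203)/210 = 7/210 = 0.03333… → 0.03
M = (210-210)/210 = 0/210 = 0 → 0.00
Y = (210-19)/210 = 191/210 = 0.90952… → 0.91
= CMYK(0.03, 0.00, 0.91, 0.18)


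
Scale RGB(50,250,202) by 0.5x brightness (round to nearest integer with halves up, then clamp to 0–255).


Multiply each channel by 0.5, round half up, clamp to [0, 255]
R: 50×0.5 = 25
G: 250×0.5 = 125
B: 202×0.5 = 101
= RGB(25, 125, 101)


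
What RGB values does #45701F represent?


45 → 69 (R)
70 → 112 (G)
1F → 31 (B)
= RGB(69, 112, 31)


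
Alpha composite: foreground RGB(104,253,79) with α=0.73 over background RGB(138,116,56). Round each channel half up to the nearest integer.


C = α×F + (1-α)×B, with 1-α = 0.27
R: 0.73×104 + 0.27×138 = 75.92 + 37.26 = 113.18 → 113
G: 0.73×253 + 0.27×116 = 184.69 + 31.32 = 216.01 → 216
B: 0.73×79 + 0.27×56 = 57.67 + 15.12 = 72.79 → 73
= RGB(113, 216, 73)


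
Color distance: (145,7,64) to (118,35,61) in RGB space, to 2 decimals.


d = √[(R₁-R₂)² + (G₁-G₂)² + (B₁-B₂)²]
d = √[(145-118)² + (7-35)² + (64-61)²]
d = √[729 + 784 + 9]
d = √1522
d ≈ 39.01


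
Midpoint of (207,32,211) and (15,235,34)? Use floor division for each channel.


Midpoint: each channel = ⌊(C₁+C₂)/2⌋
R: ⌊(207+15)/2⌋ = 111
G: ⌊(32+235)/2⌋ = 133
B: ⌊(211+34)/2⌋ = 122
= RGB(111, 133, 122)


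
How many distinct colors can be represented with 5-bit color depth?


Colors = 2^bits = 2^5
= 32 colors


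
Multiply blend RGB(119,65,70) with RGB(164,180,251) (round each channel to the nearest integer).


Multiply: C = A×B/255, rounded to nearest integer
R: 119×164/255 = 19516/255 ≈ 76.533 → 77
G: 65×180/255 = 11700/255 ≈ 45.882 → 46
B: 70×251/255 = 17570/255 ≈ 68.902 → 69
= RGB(77, 46, 69)


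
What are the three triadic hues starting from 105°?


Triadic: equally spaced at 120° intervals
H1 = 105°
H2 = (105 + 120) mod 360 = 225°
H3 = (105 + 240) mod 360 = 345°
Triadic = 105°, 225°, 345°


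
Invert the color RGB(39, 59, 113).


Invert: (255-R, 255-G, 255-B)
R: 255-39 = 216
G: 255-59 = 196
B: 255-113 = 142
= RGB(216, 196, 142)


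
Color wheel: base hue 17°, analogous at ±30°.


Base hue: 17°
Left analog: (17 - 30) mod 360 = 347°
Right analog: (17 + 30) mod 360 = 47°
Analogous hues = 347° and 47°


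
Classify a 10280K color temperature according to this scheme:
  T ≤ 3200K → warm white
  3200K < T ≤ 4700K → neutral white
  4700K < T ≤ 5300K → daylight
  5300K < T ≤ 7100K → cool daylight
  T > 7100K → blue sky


Temperature: 10280K
10280K > 7100K → blue sky
Classification: blue sky


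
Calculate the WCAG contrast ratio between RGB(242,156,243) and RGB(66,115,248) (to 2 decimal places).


Linearize each sRGB channel c=v/255: c/12.92 if c ≤ 0.04045 else ((c+0.055)/1.055)^2.4
L = 0.2126×R_lin + 0.7152×G_lin + 0.0722×B_lin
Color 1 (242,156,243):
  R=242: 242/255≈0.9490 > 0.04045 → ((0.9490+0.055)/1.055)^2.4 ≈ 0.88792
  G=156: 156/255≈0.6118 > 0.04045 → ((0.6118+0.055)/1.055)^2.4 ≈ 0.33245
  B=243: 243/255≈0.9529 > 0.04045 → ((0.9529+0.055)/1.055)^2.4 ≈ 0.89627
  L1 = 0.2126×0.88792 + 0.7152×0.33245 + 0.0722×0.89627 ≈ 0.49125
Color 2 (66,115,248):
  R=66: 66/255≈0.2588 > 0.04045 → ((0.2588+0.055)/1.055)^2.4 ≈ 0.05448
  G=115: 115/255≈0.4510 > 0.04045 → ((0.4510+0.055)/1.055)^2.4 ≈ 0.17144
  B=248: 248/255≈0.9725 > 0.04045 → ((0.9725+0.055)/1.055)^2.4 ≈ 0.93869
  L2 = 0.2126×0.05448 + 0.7152×0.17144 + 0.0722×0.93869 ≈ 0.20197
Lighter = 0.49125, Darker = 0.20197
Ratio = (L_lighter + 0.05) / (L_darker + 0.05)
Ratio = (0.49125 + 0.05) / (0.20197 + 0.05) = 0.54125 / 0.25197 ≈ 2.1481
Ratio ≈ 2.15:1


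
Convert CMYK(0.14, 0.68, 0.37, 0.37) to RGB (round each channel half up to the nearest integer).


R = 255 × (1-C) × (1-K) = 255 × 0.86 × 0.63 = 138.159 → 138
G = 255 × (1-M) × (1-K) = 255 × 0.32 × 0.63 = 51.408 → 51
B = 255 × (1-Y) × (1-K) = 255 × 0.63 × 0.63 = 101.2095 → 101
= RGB(138, 51, 101)


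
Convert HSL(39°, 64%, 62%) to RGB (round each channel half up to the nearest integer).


H=39°, S=0.64, L=0.62
C = (1-|2L-1|)×S = (1-|0.24|)×0.64 = 0.4864
H' = H/60 = 39/60 ≈ 0.6500; X = C×(1-|H' mod 2 - 1|) = 0.31616
m = L - C/2 = 0.62 - 0.2432 = 0.3768
Sector ⌊H'⌋ = 0 → (R',G',B') = (0.4864, 0.31616, 0.0)
RGB = ((R'+m)×255, (G'+m)×255, (B'+m)×255) = (220.116, 176.7048, 96.084)
Round half up → RGB(220, 177, 96)


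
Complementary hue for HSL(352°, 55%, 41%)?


Complement = opposite side of color wheel = hue + 180°
H' = (352 + 180) mod 360 = 172°
S and L unchanged.
= HSL(172°, 55%, 41%)


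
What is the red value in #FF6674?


Color: #FF6674
R = FF = 255
G = 66 = 102
B = 74 = 116
Red = 255


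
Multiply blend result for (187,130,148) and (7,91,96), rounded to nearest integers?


Multiply: C = A×B/255, rounded to nearest integer
R: 187×7/255 = 1309/255 ≈ 5.133 → 5
G: 130×91/255 = 11830/255 ≈ 46.392 → 46
B: 148×96/255 = 14208/255 ≈ 55.718 → 56
= RGB(5, 46, 56)


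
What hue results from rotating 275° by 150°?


New hue = (H + rotation) mod 360
New hue = (275 + 150) mod 360
= 425 mod 360
= 65°


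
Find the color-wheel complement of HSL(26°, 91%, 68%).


Complement = opposite side of color wheel = hue + 180°
H' = (26 + 180) mod 360 = 206°
S and L unchanged.
= HSL(206°, 91%, 68%)


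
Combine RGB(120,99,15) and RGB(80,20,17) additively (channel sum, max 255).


Additive: each channel = min(255, C₁+C₂)
R: 120+80 = 200 → 200
G: 99+20 = 119 → 119
B: 15+17 = 32 → 32
= RGB(200, 119, 32)


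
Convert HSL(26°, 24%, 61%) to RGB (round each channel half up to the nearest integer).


H=26°, S=0.24, L=0.61
C = (1-|2L-1|)×S = (1-|0.22|)×0.24 = 0.1872
H' = H/60 = 26/60 ≈ 0.4333; X = C×(1-|H' mod 2 - 1|) = 0.08112
m = L - C/2 = 0.61 - 0.0936 = 0.5164
Sector ⌊H'⌋ = 0 → (R',G',B') = (0.1872, 0.08112, 0.0)
RGB = ((R'+m)×255, (G'+m)×255, (B'+m)×255) = (179.418, 152.3676, 131.682)
Round half up → RGB(179, 152, 132)


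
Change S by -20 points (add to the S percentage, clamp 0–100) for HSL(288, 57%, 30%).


Original S = 57%
Adjustment = -20 percentage points
New S = 57 + (-20) = 37
Clamp to [0, 100] → 37
= HSL(288°, 37%, 30%)


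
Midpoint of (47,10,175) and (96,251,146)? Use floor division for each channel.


Midpoint: each channel = ⌊(C₁+C₂)/2⌋
R: ⌊(47+96)/2⌋ = 71
G: ⌊(10+251)/2⌋ = 130
B: ⌊(175+146)/2⌋ = 160
= RGB(71, 130, 160)


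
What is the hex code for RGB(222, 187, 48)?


R = 222 → DE (hex)
G = 187 → BB (hex)
B = 48 → 30 (hex)
Hex = #DEBB30


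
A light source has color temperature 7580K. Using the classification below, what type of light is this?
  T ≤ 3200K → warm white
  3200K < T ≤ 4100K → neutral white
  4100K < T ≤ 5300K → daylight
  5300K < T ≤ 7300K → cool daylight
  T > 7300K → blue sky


Temperature: 7580K
7580K > 7300K → blue sky
Classification: blue sky


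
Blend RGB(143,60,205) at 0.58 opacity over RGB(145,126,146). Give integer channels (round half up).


C = α×F + (1-α)×B, with 1-α = 0.42
R: 0.58×143 + 0.42×145 = 82.94 + 60.90 = 143.84 → 144
G: 0.58×60 + 0.42×126 = 34.80 + 52.92 = 87.72 → 88
B: 0.58×205 + 0.42×146 = 118.90 + 61.32 = 180.22 → 180
= RGB(144, 88, 180)


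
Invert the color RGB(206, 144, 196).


Invert: (255-R, 255-G, 255-B)
R: 255-206 = 49
G: 255-144 = 111
B: 255-196 = 59
= RGB(49, 111, 59)


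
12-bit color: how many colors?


Colors = 2^bits = 2^12
= 4,096 colors


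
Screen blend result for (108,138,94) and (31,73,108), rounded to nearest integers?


Screen: C = 255 - (255-A)×(255-B)/255, rounded to nearest integer
R: 255 - (255-108)×(255-31)/255 = 255 - 32928/255 ≈ 255 - 129.129 = 125.871 → 126
G: 255 - (255-138)×(255-73)/255 = 255 - 21294/255 ≈ 255 - 83.506 = 171.494 → 171
B: 255 - (255-94)×(255-108)/255 = 255 - 23667/255 ≈ 255 - 92.812 = 162.188 → 162
= RGB(126, 171, 162)


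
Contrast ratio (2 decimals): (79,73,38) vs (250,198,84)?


Linearize each sRGB channel c=v/255: c/12.92 if c ≤ 0.04045 else ((c+0.055)/1.055)^2.4
L = 0.2126×R_lin + 0.7152×G_lin + 0.0722×B_lin
Color 1 (79,73,38):
  R=79: 79/255≈0.3098 > 0.04045 → ((0.3098+0.055)/1.055)^2.4 ≈ 0.07819
  G=73: 73/255≈0.2863 > 0.04045 → ((0.2863+0.055)/1.055)^2.4 ≈ 0.06663
  B=38: 38/255≈0.1490 > 0.04045 → ((0.1490+0.055)/1.055)^2.4 ≈ 0.01938
  L1 = 0.2126×0.07819 + 0.7152×0.06663 + 0.0722×0.01938 ≈ 0.06567
Color 2 (250,198,84):
  R=250: 250/255≈0.9804 > 0.04045 → ((0.9804+0.055)/1.055)^2.4 ≈ 0.95597
  G=198: 198/255≈0.7765 > 0.04045 → ((0.7765+0.055)/1.055)^2.4 ≈ 0.56471
  B=84: 84/255≈0.3294 > 0.04045 → ((0.3294+0.055)/1.055)^2.4 ≈ 0.08866
  L2 = 0.2126×0.95597 + 0.7152×0.56471 + 0.0722×0.08866 ≈ 0.61352
Lighter = 0.61352, Darker = 0.06567
Ratio = (L_lighter + 0.05) / (L_darker + 0.05)
Ratio = (0.61352 + 0.05) / (0.06567 + 0.05) = 0.66352 / 0.11567 ≈ 5.7362
Ratio ≈ 5.74:1


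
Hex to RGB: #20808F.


20 → 32 (R)
80 → 128 (G)
8F → 143 (B)
= RGB(32, 128, 143)


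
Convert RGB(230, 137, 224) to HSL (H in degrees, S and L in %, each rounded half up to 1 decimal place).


Normalize: R'=230/255≈0.9020, G'=137/255≈0.5373, B'=224/255≈0.8784
Max=230/255, Min=137/255, Δ=Max-Min=93/255
L = (Max+Min)/2 = (230+137)/510 = 367/510 = 0.71960… → L = 72.0%
L > 0.5 → S = Δ/(2-Max-Min) = 93/(510-230-137) = 93/143 = 0.65034… → S = 65.0%
(the 1/255 factors cancel in S and H, so raw channel differences can be used)
Max is R' → H = 60 × (((G-B)/Δ) mod 6) = 60 × (((137-224)/93) mod 6)
  (-87)/93 = -0.9354…; negative, so add 6 → 5.0645…
  H = 60 × 5.0645… = 303.870…° → H = 303.9°
= HSL(303.9°, 65.0%, 72.0%)


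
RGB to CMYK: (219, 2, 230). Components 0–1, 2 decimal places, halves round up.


R'=219/255≈0.8588, G'=2/255≈0.0078, B'=230/255≈0.9020
K = 1 - max(R',G',B') = 1 - 230/255 = 25/255 = 0.09803… → 0.10
(1-R'-K)/(1-K) simplifies to (max-R)/max with max = 230:
C = (230-219)/230 = 11/230 = 0.04782… → 0.05
M = (230-2)/230 = 228/230 = 0.99130… → 0.99
Y = (230-230)/230 = 0/230 = 0 → 0.00
= CMYK(0.05, 0.99, 0.00, 0.10)


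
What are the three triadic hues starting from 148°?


Triadic: equally spaced at 120° intervals
H1 = 148°
H2 = (148 + 120) mod 360 = 268°
H3 = (148 + 240) mod 360 = 28°
Triadic = 148°, 268°, 28°


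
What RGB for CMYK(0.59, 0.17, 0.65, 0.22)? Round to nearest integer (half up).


R = 255 × (1-C) × (1-K) = 255 × 0.41 × 0.78 = 81.549 → 82
G = 255 × (1-M) × (1-K) = 255 × 0.83 × 0.78 = 165.087 → 165
B = 255 × (1-Y) × (1-K) = 255 × 0.35 × 0.78 = 69.615 → 70
= RGB(82, 165, 70)


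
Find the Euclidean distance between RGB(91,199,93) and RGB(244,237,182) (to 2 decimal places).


d = √[(R₁-R₂)² + (G₁-G₂)² + (B₁-B₂)²]
d = √[(91-244)² + (199-237)² + (93-182)²]
d = √[23409 + 1444 + 7921]
d = √32774
d ≈ 181.04


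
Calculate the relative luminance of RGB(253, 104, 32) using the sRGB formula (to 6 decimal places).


Linearize each channel (sRGB transfer function): c = v/255; c_lin = c/12.92 if c ≤ 0.04045, else ((c+0.055)/1.055)^2.4
  R: 253/255 ≈ 0.992157 > 0.04045 → ((0.992157+0.055)/1.055)^2.4 ≈ 0.982251
  G: 104/255 ≈ 0.407843 > 0.04045 → ((0.407843+0.055)/1.055)^2.4 ≈ 0.138432
  B: 32/255 ≈ 0.125490 > 0.04045 → ((0.125490+0.055)/1.055)^2.4 ≈ 0.014444
R_lin = 0.982251, G_lin = 0.138432, B_lin = 0.014444
L = 0.2126×R + 0.7152×G + 0.0722×B
L = 0.2126×0.982251 + 0.7152×0.138432 + 0.0722×0.014444
L ≈ 0.308876


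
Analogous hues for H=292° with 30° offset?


Base hue: 292°
Left analog: (292 - 30) mod 360 = 262°
Right analog: (292 + 30) mod 360 = 322°
Analogous hues = 262° and 322°


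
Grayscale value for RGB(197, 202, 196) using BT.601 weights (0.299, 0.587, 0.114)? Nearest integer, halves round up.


Gray = 0.299×R + 0.587×G + 0.114×B
Gray = 0.299×197 + 0.587×202 + 0.114×196
Gray = 58.903 + 118.574 + 22.344
Gray = 199.821 → round half up → 200
Gray = 200


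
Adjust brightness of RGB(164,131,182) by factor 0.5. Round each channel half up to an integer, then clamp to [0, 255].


Multiply each channel by 0.5, round half up, clamp to [0, 255]
R: 164×0.5 = 82
G: 131×0.5 = 65.5 → round → 66
B: 182×0.5 = 91
= RGB(82, 66, 91)


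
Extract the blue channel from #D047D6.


Color: #D047D6
R = D0 = 208
G = 47 = 71
B = D6 = 214
Blue = 214


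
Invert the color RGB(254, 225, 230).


Invert: (255-R, 255-G, 255-B)
R: 255-254 = 1
G: 255-225 = 30
B: 255-230 = 25
= RGB(1, 30, 25)


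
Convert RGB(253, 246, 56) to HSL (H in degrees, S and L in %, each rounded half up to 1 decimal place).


Normalize: R'=253/255≈0.9922, G'=246/255≈0.9647, B'=56/255≈0.2196
Max=253/255, Min=56/255, Δ=Max-Min=197/255
L = (Max+Min)/2 = (253+56)/510 = 309/510 = 0.60588… → L = 60.6%
L > 0.5 → S = Δ/(2-Max-Min) = 197/(510-253-56) = 197/201 = 0.98009… → S = 98.0%
(the 1/255 factors cancel in S and H, so raw channel differences can be used)
Max is R' → H = 60 × (((G-B)/Δ) mod 6) = 60 × (((246-56)/197) mod 6)
  190/197 = 0.9644…
  H = 60 × 0.9644… = 57.868…° → H = 57.9°
= HSL(57.9°, 98.0%, 60.6%)


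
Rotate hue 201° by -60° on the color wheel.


New hue = (H + rotation) mod 360
New hue = (201 -60) mod 360
= 141 mod 360
= 141°


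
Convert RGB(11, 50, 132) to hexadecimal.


R = 11 → 0B (hex)
G = 50 → 32 (hex)
B = 132 → 84 (hex)
Hex = #0B3284


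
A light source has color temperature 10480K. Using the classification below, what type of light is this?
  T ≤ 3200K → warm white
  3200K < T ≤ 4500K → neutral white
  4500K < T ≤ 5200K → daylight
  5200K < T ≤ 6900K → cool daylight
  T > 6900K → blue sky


Temperature: 10480K
10480K > 6900K → blue sky
Classification: blue sky


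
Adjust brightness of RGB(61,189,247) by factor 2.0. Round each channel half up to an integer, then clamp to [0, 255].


Multiply each channel by 2.0, round half up, clamp to [0, 255]
R: 61×2.0 = 122
G: 189×2.0 = 378 → clamp → 255
B: 247×2.0 = 494 → clamp → 255
= RGB(122, 255, 255)


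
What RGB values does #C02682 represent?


C0 → 192 (R)
26 → 38 (G)
82 → 130 (B)
= RGB(192, 38, 130)


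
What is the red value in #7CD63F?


Color: #7CD63F
R = 7C = 124
G = D6 = 214
B = 3F = 63
Red = 124


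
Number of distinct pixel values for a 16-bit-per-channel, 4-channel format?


Total bits = 16 bits/channel × 4 channels = 64 bits
Distinct pixel values = 2^64
= 18,446,744,073,709,551,616 pixel values


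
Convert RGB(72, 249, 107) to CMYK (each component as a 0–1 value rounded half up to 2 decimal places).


R'=72/255≈0.2824, G'=249/255≈0.9765, B'=107/255≈0.4196
K = 1 - max(R',G',B') = 1 - 249/255 = 6/255 = 0.02352… → 0.02
(1-R'-K)/(1-K) simplifies to (max-R)/max with max = 249:
C = (249-72)/249 = 177/249 = 0.71084… → 0.71
M = (249-249)/249 = 0/249 = 0 → 0.00
Y = (249-107)/249 = 142/249 = 0.57028… → 0.57
= CMYK(0.71, 0.00, 0.57, 0.02)


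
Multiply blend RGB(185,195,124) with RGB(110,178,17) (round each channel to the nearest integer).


Multiply: C = A×B/255, rounded to nearest integer
R: 185×110/255 = 20350/255 ≈ 79.804 → 80
G: 195×178/255 = 34710/255 ≈ 136.118 → 136
B: 124×17/255 = 2108/255 ≈ 8.267 → 8
= RGB(80, 136, 8)


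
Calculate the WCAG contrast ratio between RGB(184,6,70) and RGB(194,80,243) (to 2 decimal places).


Linearize each sRGB channel c=v/255: c/12.92 if c ≤ 0.04045 else ((c+0.055)/1.055)^2.4
L = 0.2126×R_lin + 0.7152×G_lin + 0.0722×B_lin
Color 1 (184,6,70):
  R=184: 184/255≈0.7216 > 0.04045 → ((0.7216+0.055)/1.055)^2.4 ≈ 0.47932
  G=6: 6/255≈0.0235 ≤ 0.04045 → 0.0235/12.92 ≈ 0.00182
  B=70: 70/255≈0.2745 > 0.04045 → ((0.2745+0.055)/1.055)^2.4 ≈ 0.06125
  L1 = 0.2126×0.47932 + 0.7152×0.00182 + 0.0722×0.06125 ≈ 0.10763
Color 2 (194,80,243):
  R=194: 194/255≈0.7608 > 0.04045 → ((0.7608+0.055)/1.055)^2.4 ≈ 0.53948
  G=80: 80/255≈0.3137 > 0.04045 → ((0.3137+0.055)/1.055)^2.4 ≈ 0.08022
  B=243: 243/255≈0.9529 > 0.04045 → ((0.9529+0.055)/1.055)^2.4 ≈ 0.89627
  L2 = 0.2126×0.53948 + 0.7152×0.08022 + 0.0722×0.89627 ≈ 0.23678
Lighter = 0.23678, Darker = 0.10763
Ratio = (L_lighter + 0.05) / (L_darker + 0.05)
Ratio = (0.23678 + 0.05) / (0.10763 + 0.05) = 0.28678 / 0.15763 ≈ 1.8193
Ratio ≈ 1.82:1


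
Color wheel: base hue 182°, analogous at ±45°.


Base hue: 182°
Left analog: (182 - 45) mod 360 = 137°
Right analog: (182 + 45) mod 360 = 227°
Analogous hues = 137° and 227°


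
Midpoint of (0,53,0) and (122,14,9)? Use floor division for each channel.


Midpoint: each channel = ⌊(C₁+C₂)/2⌋
R: ⌊(0+122)/2⌋ = 61
G: ⌊(53+14)/2⌋ = 33
B: ⌊(0+9)/2⌋ = 4
= RGB(61, 33, 4)


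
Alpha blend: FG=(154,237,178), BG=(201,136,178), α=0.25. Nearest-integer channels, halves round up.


C = α×F + (1-α)×B, with 1-α = 0.75
R: 0.25×154 + 0.75×201 = 38.50 + 150.75 = 189.25 → 189
G: 0.25×237 + 0.75×136 = 59.25 + 102.00 = 161.25 → 161
B: 0.25×178 + 0.75×178 = 44.50 + 133.50 = 178.00 → 178
= RGB(189, 161, 178)


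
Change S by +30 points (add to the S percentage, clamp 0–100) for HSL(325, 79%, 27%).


Original S = 79%
Adjustment = +30 percentage points
New S = 79 + (30) = 109
Clamp to [0, 100] → 100
= HSL(325°, 100%, 27%)


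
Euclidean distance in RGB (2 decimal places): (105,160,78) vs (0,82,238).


d = √[(R₁-R₂)² + (G₁-G₂)² + (B₁-B₂)²]
d = √[(105-0)² + (160-82)² + (78-238)²]
d = √[11025 + 6084 + 25600]
d = √42709
d ≈ 206.66


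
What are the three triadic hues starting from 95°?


Triadic: equally spaced at 120° intervals
H1 = 95°
H2 = (95 + 120) mod 360 = 215°
H3 = (95 + 240) mod 360 = 335°
Triadic = 95°, 215°, 335°


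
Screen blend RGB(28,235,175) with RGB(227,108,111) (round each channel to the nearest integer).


Screen: C = 255 - (255-A)×(255-B)/255, rounded to nearest integer
R: 255 - (255-28)×(255-227)/255 = 255 - 6356/255 ≈ 255 - 24.925 = 230.075 → 230
G: 255 - (255-235)×(255-108)/255 = 255 - 2940/255 ≈ 255 - 11.529 = 243.471 → 243
B: 255 - (255-175)×(255-111)/255 = 255 - 11520/255 ≈ 255 - 45.176 = 209.824 → 210
= RGB(230, 243, 210)


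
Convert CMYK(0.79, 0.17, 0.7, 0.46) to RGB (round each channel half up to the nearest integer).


R = 255 × (1-C) × (1-K) = 255 × 0.21 × 0.54 = 28.917 → 29
G = 255 × (1-M) × (1-K) = 255 × 0.83 × 0.54 = 114.291 → 114
B = 255 × (1-Y) × (1-K) = 255 × 0.30 × 0.54 = 41.31 → 41
= RGB(29, 114, 41)


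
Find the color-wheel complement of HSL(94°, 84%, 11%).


Complement = opposite side of color wheel = hue + 180°
H' = (94 + 180) mod 360 = 274°
S and L unchanged.
= HSL(274°, 84%, 11%)


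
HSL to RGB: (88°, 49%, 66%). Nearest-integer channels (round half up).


H=88°, S=0.49, L=0.66
C = (1-|2L-1|)×S = (1-|0.32|)×0.49 = 0.3332
H' = H/60 = 88/60 ≈ 1.4667; X = C×(1-|H' mod 2 - 1|) ≈ 0.1777
m = L - C/2 = 0.66 - 0.1666 = 0.4934
Sector ⌊H'⌋ = 1 → (R',G',B') = (≈0.1777, 0.3332, 0.0)
RGB = ((R'+m)×255, (G'+m)×255, (B'+m)×255) = (171.1322, 210.783, 125.817)
Round half up → RGB(171, 211, 126)


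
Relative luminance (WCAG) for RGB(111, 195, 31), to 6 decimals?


Linearize each channel (sRGB transfer function): c = v/255; c_lin = c/12.92 if c ≤ 0.04045, else ((c+0.055)/1.055)^2.4
  R: 111/255 ≈ 0.435294 > 0.04045 → ((0.435294+0.055)/1.055)^2.4 ≈ 0.158961
  G: 195/255 ≈ 0.764706 > 0.04045 → ((0.764706+0.055)/1.055)^2.4 ≈ 0.545724
  B: 31/255 ≈ 0.121569 > 0.04045 → ((0.121569+0.055)/1.055)^2.4 ≈ 0.013702
R_lin = 0.158961, G_lin = 0.545724, B_lin = 0.013702
L = 0.2126×R + 0.7152×G + 0.0722×B
L = 0.2126×0.158961 + 0.7152×0.545724 + 0.0722×0.013702
L ≈ 0.425086


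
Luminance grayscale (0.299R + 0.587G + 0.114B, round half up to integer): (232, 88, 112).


Gray = 0.299×R + 0.587×G + 0.114×B
Gray = 0.299×232 + 0.587×88 + 0.114×112
Gray = 69.368 + 51.656 + 12.768
Gray = 133.792 → round half up → 134
Gray = 134


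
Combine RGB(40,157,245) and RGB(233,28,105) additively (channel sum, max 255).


Additive: each channel = min(255, C₁+C₂)
R: 40+233 = 273 → 255
G: 157+28 = 185 → 185
B: 245+105 = 350 → 255
= RGB(255, 185, 255)


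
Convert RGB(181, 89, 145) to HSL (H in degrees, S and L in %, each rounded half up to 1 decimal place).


Normalize: R'=181/255≈0.7098, G'=89/255≈0.3490, B'=145/255≈0.5686
Max=181/255, Min=89/255, Δ=Max-Min=92/255
L = (Max+Min)/2 = (181+89)/510 = 270/510 = 0.52941… → L = 52.9%
L > 0.5 → S = Δ/(2-Max-Min) = 92/(510-181-89) = 92/240 = 0.38333… → S = 38.3%
(the 1/255 factors cancel in S and H, so raw channel differences can be used)
Max is R' → H = 60 × (((G-B)/Δ) mod 6) = 60 × (((89-145)/92) mod 6)
  (-56)/92 = -0.6086…; negative, so add 6 → 5.3913…
  H = 60 × 5.3913… = 323.478…° → H = 323.5°
= HSL(323.5°, 38.3%, 52.9%)


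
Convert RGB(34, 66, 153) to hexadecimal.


R = 34 → 22 (hex)
G = 66 → 42 (hex)
B = 153 → 99 (hex)
Hex = #224299


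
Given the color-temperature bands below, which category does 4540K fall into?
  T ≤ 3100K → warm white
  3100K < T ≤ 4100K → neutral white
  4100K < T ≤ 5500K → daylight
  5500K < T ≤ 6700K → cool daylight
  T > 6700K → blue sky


Temperature: 4540K
4100K < 4540K ≤ 5500K → daylight
Classification: daylight


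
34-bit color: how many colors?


Colors = 2^bits = 2^34
= 17,179,869,184 colors


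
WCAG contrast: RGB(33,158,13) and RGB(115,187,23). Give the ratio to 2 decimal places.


Linearize each sRGB channel c=v/255: c/12.92 if c ≤ 0.04045 else ((c+0.055)/1.055)^2.4
L = 0.2126×R_lin + 0.7152×G_lin + 0.0722×B_lin
Color 1 (33,158,13):
  R=33: 33/255≈0.1294 > 0.04045 → ((0.1294+0.055)/1.055)^2.4 ≈ 0.01521
  G=158: 158/255≈0.6196 > 0.04045 → ((0.6196+0.055)/1.055)^2.4 ≈ 0.34191
  B=13: 13/255≈0.0510 > 0.04045 → ((0.0510+0.055)/1.055)^2.4 ≈ 0.00402
  L1 = 0.2126×0.01521 + 0.7152×0.34191 + 0.0722×0.00402 ≈ 0.24806
Color 2 (115,187,23):
  R=115: 115/255≈0.4510 > 0.04045 → ((0.4510+0.055)/1.055)^2.4 ≈ 0.17144
  G=187: 187/255≈0.7333 > 0.04045 → ((0.7333+0.055)/1.055)^2.4 ≈ 0.49693
  B=23: 23/255≈0.0902 > 0.04045 → ((0.0902+0.055)/1.055)^2.4 ≈ 0.00857
  L2 = 0.2126×0.17144 + 0.7152×0.49693 + 0.0722×0.00857 ≈ 0.39247
Lighter = 0.39247, Darker = 0.24806
Ratio = (L_lighter + 0.05) / (L_darker + 0.05)
Ratio = (0.39247 + 0.05) / (0.24806 + 0.05) = 0.44247 / 0.29806 ≈ 1.4845
Ratio ≈ 1.48:1


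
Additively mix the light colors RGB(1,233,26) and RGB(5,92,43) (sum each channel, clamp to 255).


Additive: each channel = min(255, C₁+C₂)
R: 1+5 = 6 → 6
G: 233+92 = 325 → 255
B: 26+43 = 69 → 69
= RGB(6, 255, 69)


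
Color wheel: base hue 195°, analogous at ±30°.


Base hue: 195°
Left analog: (195 - 30) mod 360 = 165°
Right analog: (195 + 30) mod 360 = 225°
Analogous hues = 165° and 225°


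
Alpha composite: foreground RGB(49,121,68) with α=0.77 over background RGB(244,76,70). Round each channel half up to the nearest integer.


C = α×F + (1-α)×B, with 1-α = 0.23
R: 0.77×49 + 0.23×244 = 37.73 + 56.12 = 93.85 → 94
G: 0.77×121 + 0.23×76 = 93.17 + 17.48 = 110.65 → 111
B: 0.77×68 + 0.23×70 = 52.36 + 16.10 = 68.46 → 68
= RGB(94, 111, 68)


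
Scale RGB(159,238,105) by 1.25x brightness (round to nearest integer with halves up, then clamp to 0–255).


Multiply each channel by 1.25, round half up, clamp to [0, 255]
R: 159×1.25 = 198.75 → round → 199
G: 238×1.25 = 297.5 → round → 298 → clamp → 255
B: 105×1.25 = 131.25 → round → 131
= RGB(199, 255, 131)


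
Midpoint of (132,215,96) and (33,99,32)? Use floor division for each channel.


Midpoint: each channel = ⌊(C₁+C₂)/2⌋
R: ⌊(132+33)/2⌋ = 82
G: ⌊(215+99)/2⌋ = 157
B: ⌊(96+32)/2⌋ = 64
= RGB(82, 157, 64)


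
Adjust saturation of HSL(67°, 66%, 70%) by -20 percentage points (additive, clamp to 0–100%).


Original S = 66%
Adjustment = -20 percentage points
New S = 66 + (-20) = 46
Clamp to [0, 100] → 46
= HSL(67°, 46%, 70%)


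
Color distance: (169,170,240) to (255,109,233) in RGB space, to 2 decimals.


d = √[(R₁-R₂)² + (G₁-G₂)² + (B₁-B₂)²]
d = √[(169-255)² + (170-109)² + (240-233)²]
d = √[7396 + 3721 + 49]
d = √11166
d ≈ 105.67


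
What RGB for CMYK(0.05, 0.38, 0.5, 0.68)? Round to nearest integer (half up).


R = 255 × (1-C) × (1-K) = 255 × 0.95 × 0.32 = 77.52 → 78
G = 255 × (1-M) × (1-K) = 255 × 0.62 × 0.32 = 50.592 → 51
B = 255 × (1-Y) × (1-K) = 255 × 0.50 × 0.32 = 40.8 → 41
= RGB(78, 51, 41)


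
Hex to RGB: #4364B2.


43 → 67 (R)
64 → 100 (G)
B2 → 178 (B)
= RGB(67, 100, 178)


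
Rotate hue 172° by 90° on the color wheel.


New hue = (H + rotation) mod 360
New hue = (172 + 90) mod 360
= 262 mod 360
= 262°


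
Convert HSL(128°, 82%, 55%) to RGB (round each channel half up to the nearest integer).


H=128°, S=0.82, L=0.55
C = (1-|2L-1|)×S = (1-|0.10|)×0.82 = 0.738
H' = H/60 = 128/60 ≈ 2.1333; X = C×(1-|H' mod 2 - 1|) = 0.0984
m = L - C/2 = 0.55 - 0.369 = 0.181
Sector ⌊H'⌋ = 2 → (R',G',B') = (0.0, 0.738, 0.0984)
RGB = ((R'+m)×255, (G'+m)×255, (B'+m)×255) = (46.155, 234.345, 71.247)
Round half up → RGB(46, 234, 71)


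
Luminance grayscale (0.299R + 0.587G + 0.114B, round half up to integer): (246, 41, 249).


Gray = 0.299×R + 0.587×G + 0.114×B
Gray = 0.299×246 + 0.587×41 + 0.114×249
Gray = 73.554 + 24.067 + 28.386
Gray = 126.007 → round half up → 126
Gray = 126


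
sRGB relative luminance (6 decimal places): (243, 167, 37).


Linearize each channel (sRGB transfer function): c = v/255; c_lin = c/12.92 if c ≤ 0.04045, else ((c+0.055)/1.055)^2.4
  R: 243/255 ≈ 0.952941 > 0.04045 → ((0.952941+0.055)/1.055)^2.4 ≈ 0.896269
  G: 167/255 ≈ 0.654902 > 0.04045 → ((0.654902+0.055)/1.055)^2.4 ≈ 0.386429
  B: 37/255 ≈ 0.145098 > 0.04045 → ((0.145098+0.055)/1.055)^2.4 ≈ 0.018500
R_lin = 0.896269, G_lin = 0.386429, B_lin = 0.018500
L = 0.2126×R + 0.7152×G + 0.0722×B
L = 0.2126×0.896269 + 0.7152×0.386429 + 0.0722×0.018500
L ≈ 0.468257


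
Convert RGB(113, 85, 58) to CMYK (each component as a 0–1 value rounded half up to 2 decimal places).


R'=113/255≈0.4431, G'=85/255≈0.3333, B'=58/255≈0.2275
K = 1 - max(R',G',B') = 1 - 113/255 = 142/255 = 0.55686… → 0.56
(1-R'-K)/(1-K) simplifies to (max-R)/max with max = 113:
C = (113-113)/113 = 0/113 = 0 → 0.00
M = (113-85)/113 = 28/113 = 0.24778… → 0.25
Y = (113-58)/113 = 55/113 = 0.48672… → 0.49
= CMYK(0.00, 0.25, 0.49, 0.56)


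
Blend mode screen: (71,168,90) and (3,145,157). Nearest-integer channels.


Screen: C = 255 - (255-A)×(255-B)/255, rounded to nearest integer
R: 255 - (255-71)×(255-3)/255 = 255 - 46368/255 ≈ 255 - 181.835 = 73.165 → 73
G: 255 - (255-168)×(255-145)/255 = 255 - 9570/255 ≈ 255 - 37.529 = 217.471 → 217
B: 255 - (255-90)×(255-157)/255 = 255 - 16170/255 ≈ 255 - 63.412 = 191.588 → 192
= RGB(73, 217, 192)


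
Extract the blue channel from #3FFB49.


Color: #3FFB49
R = 3F = 63
G = FB = 251
B = 49 = 73
Blue = 73


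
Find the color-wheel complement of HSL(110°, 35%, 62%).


Complement = opposite side of color wheel = hue + 180°
H' = (110 + 180) mod 360 = 290°
S and L unchanged.
= HSL(290°, 35%, 62%)


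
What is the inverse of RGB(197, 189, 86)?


Invert: (255-R, 255-G, 255-B)
R: 255-197 = 58
G: 255-189 = 66
B: 255-86 = 169
= RGB(58, 66, 169)


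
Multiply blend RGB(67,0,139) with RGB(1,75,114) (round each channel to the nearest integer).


Multiply: C = A×B/255, rounded to nearest integer
R: 67×1/255 = 67/255 ≈ 0.263 → 0
G: 0×75/255 = 0/255 ≈ 0.000 → 0
B: 139×114/255 = 15846/255 ≈ 62.141 → 62
= RGB(0, 0, 62)


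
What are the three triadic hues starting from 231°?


Triadic: equally spaced at 120° intervals
H1 = 231°
H2 = (231 + 120) mod 360 = 351°
H3 = (231 + 240) mod 360 = 111°
Triadic = 231°, 351°, 111°


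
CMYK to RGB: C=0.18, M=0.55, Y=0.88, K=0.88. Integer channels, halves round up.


R = 255 × (1-C) × (1-K) = 255 × 0.82 × 0.12 = 25.092 → 25
G = 255 × (1-M) × (1-K) = 255 × 0.45 × 0.12 = 13.77 → 14
B = 255 × (1-Y) × (1-K) = 255 × 0.12 × 0.12 = 3.672 → 4
= RGB(25, 14, 4)


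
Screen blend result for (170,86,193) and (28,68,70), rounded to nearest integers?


Screen: C = 255 - (255-A)×(255-B)/255, rounded to nearest integer
R: 255 - (255-170)×(255-28)/255 = 255 - 19295/255 ≈ 255 - 75.667 = 179.333 → 179
G: 255 - (255-86)×(255-68)/255 = 255 - 31603/255 ≈ 255 - 123.933 = 131.067 → 131
B: 255 - (255-193)×(255-70)/255 = 255 - 11470/255 ≈ 255 - 44.980 = 210.020 → 210
= RGB(179, 131, 210)


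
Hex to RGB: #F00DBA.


F0 → 240 (R)
0D → 13 (G)
BA → 186 (B)
= RGB(240, 13, 186)


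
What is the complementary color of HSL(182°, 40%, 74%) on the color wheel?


Complement = opposite side of color wheel = hue + 180°
H' = (182 + 180) mod 360 = 2°
S and L unchanged.
= HSL(2°, 40%, 74%)


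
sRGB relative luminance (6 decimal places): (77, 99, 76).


Linearize each channel (sRGB transfer function): c = v/255; c_lin = c/12.92 if c ≤ 0.04045, else ((c+0.055)/1.055)^2.4
  R: 77/255 ≈ 0.301961 > 0.04045 → ((0.301961+0.055)/1.055)^2.4 ≈ 0.074214
  G: 99/255 ≈ 0.388235 > 0.04045 → ((0.388235+0.055)/1.055)^2.4 ≈ 0.124772
  B: 76/255 ≈ 0.298039 > 0.04045 → ((0.298039+0.055)/1.055)^2.4 ≈ 0.072272
R_lin = 0.074214, G_lin = 0.124772, B_lin = 0.072272
L = 0.2126×R + 0.7152×G + 0.0722×B
L = 0.2126×0.074214 + 0.7152×0.124772 + 0.0722×0.072272
L ≈ 0.110233


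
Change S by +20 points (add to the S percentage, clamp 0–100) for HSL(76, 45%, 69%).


Original S = 45%
Adjustment = +20 percentage points
New S = 45 + (20) = 65
Clamp to [0, 100] → 65
= HSL(76°, 65%, 69%)


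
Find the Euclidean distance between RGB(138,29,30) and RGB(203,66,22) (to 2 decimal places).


d = √[(R₁-R₂)² + (G₁-G₂)² + (B₁-B₂)²]
d = √[(138-203)² + (29-66)² + (30-22)²]
d = √[4225 + 1369 + 64]
d = √5658
d ≈ 75.22


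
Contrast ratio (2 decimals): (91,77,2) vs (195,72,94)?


Linearize each sRGB channel c=v/255: c/12.92 if c ≤ 0.04045 else ((c+0.055)/1.055)^2.4
L = 0.2126×R_lin + 0.7152×G_lin + 0.0722×B_lin
Color 1 (91,77,2):
  R=91: 91/255≈0.3569 > 0.04045 → ((0.3569+0.055)/1.055)^2.4 ≈ 0.10462
  G=77: 77/255≈0.3020 > 0.04045 → ((0.3020+0.055)/1.055)^2.4 ≈ 0.07421
  B=2: 2/255≈0.0078 ≤ 0.04045 → 0.0078/12.92 ≈ 0.00061
  L1 = 0.2126×0.10462 + 0.7152×0.07421 + 0.0722×0.00061 ≈ 0.07536
Color 2 (195,72,94):
  R=195: 195/255≈0.7647 > 0.04045 → ((0.7647+0.055)/1.055)^2.4 ≈ 0.54572
  G=72: 72/255≈0.2824 > 0.04045 → ((0.2824+0.055)/1.055)^2.4 ≈ 0.06480
  B=94: 94/255≈0.3686 > 0.04045 → ((0.3686+0.055)/1.055)^2.4 ≈ 0.11193
  L2 = 0.2126×0.54572 + 0.7152×0.06480 + 0.0722×0.11193 ≈ 0.17045
Lighter = 0.17045, Darker = 0.07536
Ratio = (L_lighter + 0.05) / (L_darker + 0.05)
Ratio = (0.17045 + 0.05) / (0.07536 + 0.05) = 0.22045 / 0.12536 ≈ 1.7585
Ratio ≈ 1.76:1


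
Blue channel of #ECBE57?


Color: #ECBE57
R = EC = 236
G = BE = 190
B = 57 = 87
Blue = 87


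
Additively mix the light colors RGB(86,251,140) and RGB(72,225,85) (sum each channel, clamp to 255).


Additive: each channel = min(255, C₁+C₂)
R: 86+72 = 158 → 158
G: 251+225 = 476 → 255
B: 140+85 = 225 → 225
= RGB(158, 255, 225)


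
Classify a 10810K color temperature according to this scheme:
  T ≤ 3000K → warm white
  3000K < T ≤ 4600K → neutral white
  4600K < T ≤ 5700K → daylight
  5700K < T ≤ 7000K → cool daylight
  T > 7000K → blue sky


Temperature: 10810K
10810K > 7000K → blue sky
Classification: blue sky


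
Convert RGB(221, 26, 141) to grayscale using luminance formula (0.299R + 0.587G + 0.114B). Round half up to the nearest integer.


Gray = 0.299×R + 0.587×G + 0.114×B
Gray = 0.299×221 + 0.587×26 + 0.114×141
Gray = 66.079 + 15.262 + 16.074
Gray = 97.415 → round half up → 97
Gray = 97


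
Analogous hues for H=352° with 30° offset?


Base hue: 352°
Left analog: (352 - 30) mod 360 = 322°
Right analog: (352 + 30) mod 360 = 22°
Analogous hues = 322° and 22°


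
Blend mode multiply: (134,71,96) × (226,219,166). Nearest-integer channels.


Multiply: C = A×B/255, rounded to nearest integer
R: 134×226/255 = 30284/255 ≈ 118.761 → 119
G: 71×219/255 = 15549/255 ≈ 60.976 → 61
B: 96×166/255 = 15936/255 ≈ 62.494 → 62
= RGB(119, 61, 62)


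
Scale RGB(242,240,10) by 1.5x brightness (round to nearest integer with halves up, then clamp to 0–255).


Multiply each channel by 1.5, round half up, clamp to [0, 255]
R: 242×1.5 = 363 → clamp → 255
G: 240×1.5 = 360 → clamp → 255
B: 10×1.5 = 15
= RGB(255, 255, 15)


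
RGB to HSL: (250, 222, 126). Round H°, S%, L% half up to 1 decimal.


Normalize: R'=250/255≈0.9804, G'=222/255≈0.8706, B'=126/255≈0.4941
Max=250/255, Min=126/255, Δ=Max-Min=124/255
L = (Max+Min)/2 = (250+126)/510 = 376/510 = 0.73725… → L = 73.7%
L > 0.5 → S = Δ/(2-Max-Min) = 124/(510-250-126) = 124/134 = 0.92537… → S = 92.5%
(the 1/255 factors cancel in S and H, so raw channel differences can be used)
Max is R' → H = 60 × (((G-B)/Δ) mod 6) = 60 × (((222-126)/124) mod 6)
  96/124 = 0.7741…
  H = 60 × 0.7741… = 46.451…° → H = 46.5°
= HSL(46.5°, 92.5%, 73.7%)


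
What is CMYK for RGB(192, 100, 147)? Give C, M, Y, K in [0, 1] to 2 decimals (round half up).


R'=192/255≈0.7529, G'=100/255≈0.3922, B'=147/255≈0.5765
K = 1 - max(R',G',B') = 1 - 192/255 = 63/255 = 0.24705… → 0.25
(1-R'-K)/(1-K) simplifies to (max-R)/max with max = 192:
C = (192-192)/192 = 0/192 = 0 → 0.00
M = (192-100)/192 = 92/192 = 0.47916… → 0.48
Y = (192-147)/192 = 45/192 = 0.23437… → 0.23
= CMYK(0.00, 0.48, 0.23, 0.25)


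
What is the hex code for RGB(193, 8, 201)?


R = 193 → C1 (hex)
G = 8 → 08 (hex)
B = 201 → C9 (hex)
Hex = #C108C9


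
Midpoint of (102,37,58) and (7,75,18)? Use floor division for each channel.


Midpoint: each channel = ⌊(C₁+C₂)/2⌋
R: ⌊(102+7)/2⌋ = 54
G: ⌊(37+75)/2⌋ = 56
B: ⌊(58+18)/2⌋ = 38
= RGB(54, 56, 38)


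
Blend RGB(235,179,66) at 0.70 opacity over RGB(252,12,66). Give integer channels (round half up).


C = α×F + (1-α)×B, with 1-α = 0.30
R: 0.70×235 + 0.30×252 = 164.50 + 75.60 = 240.10 → 240
G: 0.70×179 + 0.30×12 = 125.30 + 3.60 = 128.90 → 129
B: 0.70×66 + 0.30×66 = 46.20 + 19.80 = 66.00 → 66
= RGB(240, 129, 66)


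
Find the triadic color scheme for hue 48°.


Triadic: equally spaced at 120° intervals
H1 = 48°
H2 = (48 + 120) mod 360 = 168°
H3 = (48 + 240) mod 360 = 288°
Triadic = 48°, 168°, 288°


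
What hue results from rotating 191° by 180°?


New hue = (H + rotation) mod 360
New hue = (191 + 180) mod 360
= 371 mod 360
= 11°


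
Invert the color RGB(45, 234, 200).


Invert: (255-R, 255-G, 255-B)
R: 255-45 = 210
G: 255-234 = 21
B: 255-200 = 55
= RGB(210, 21, 55)


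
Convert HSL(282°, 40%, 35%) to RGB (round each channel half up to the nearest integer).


H=282°, S=0.40, L=0.35
C = (1-|2L-1|)×S = (1-|-0.30|)×0.40 = 0.28
H' = H/60 = 282/60 ≈ 4.7000; X = C×(1-|H' mod 2 - 1|) = 0.196
m = L - C/2 = 0.35 - 0.14 = 0.21
Sector ⌊H'⌋ = 4 → (R',G',B') = (0.196, 0.0, 0.28)
RGB = ((R'+m)×255, (G'+m)×255, (B'+m)×255) = (103.53, 53.55, 124.95)
Round half up → RGB(104, 54, 125)


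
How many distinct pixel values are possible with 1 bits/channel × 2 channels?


Total bits = 1 bits/channel × 2 channels = 2 bits
Distinct pixel values = 2^2
= 4 pixel values


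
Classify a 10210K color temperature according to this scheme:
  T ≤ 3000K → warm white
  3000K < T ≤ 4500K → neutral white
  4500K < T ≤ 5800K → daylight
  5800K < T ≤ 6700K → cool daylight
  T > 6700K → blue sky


Temperature: 10210K
10210K > 6700K → blue sky
Classification: blue sky


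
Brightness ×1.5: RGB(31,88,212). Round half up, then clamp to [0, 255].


Multiply each channel by 1.5, round half up, clamp to [0, 255]
R: 31×1.5 = 46.5 → round → 47
G: 88×1.5 = 132
B: 212×1.5 = 318 → clamp → 255
= RGB(47, 132, 255)


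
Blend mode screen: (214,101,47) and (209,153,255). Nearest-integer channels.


Screen: C = 255 - (255-A)×(255-B)/255, rounded to nearest integer
R: 255 - (255-214)×(255-209)/255 = 255 - 1886/255 ≈ 255 - 7.396 = 247.604 → 248
G: 255 - (255-101)×(255-153)/255 = 255 - 15708/255 ≈ 255 - 61.600 = 193.400 → 193
B: 255 - (255-47)×(255-255)/255 = 255 - 0/255 ≈ 255 - 0.000 = 255.000 → 255
= RGB(248, 193, 255)


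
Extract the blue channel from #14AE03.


Color: #14AE03
R = 14 = 20
G = AE = 174
B = 03 = 3
Blue = 3


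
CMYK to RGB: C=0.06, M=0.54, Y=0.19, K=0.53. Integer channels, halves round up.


R = 255 × (1-C) × (1-K) = 255 × 0.94 × 0.47 = 112.659 → 113
G = 255 × (1-M) × (1-K) = 255 × 0.46 × 0.47 = 55.131 → 55
B = 255 × (1-Y) × (1-K) = 255 × 0.81 × 0.47 = 97.0785 → 97
= RGB(113, 55, 97)


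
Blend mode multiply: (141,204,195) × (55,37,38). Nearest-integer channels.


Multiply: C = A×B/255, rounded to nearest integer
R: 141×55/255 = 7755/255 ≈ 30.412 → 30
G: 204×37/255 = 7548/255 ≈ 29.600 → 30
B: 195×38/255 = 7410/255 ≈ 29.059 → 29
= RGB(30, 30, 29)


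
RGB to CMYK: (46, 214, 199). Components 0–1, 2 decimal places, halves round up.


R'=46/255≈0.1804, G'=214/255≈0.8392, B'=199/255≈0.7804
K = 1 - max(R',G',B') = 1 - 214/255 = 41/255 = 0.16078… → 0.16
(1-R'-K)/(1-K) simplifies to (max-R)/max with max = 214:
C = (214-46)/214 = 168/214 = 0.78504… → 0.79
M = (214-214)/214 = 0/214 = 0 → 0.00
Y = (214-199)/214 = 15/214 = 0.07009… → 0.07
= CMYK(0.79, 0.00, 0.07, 0.16)
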